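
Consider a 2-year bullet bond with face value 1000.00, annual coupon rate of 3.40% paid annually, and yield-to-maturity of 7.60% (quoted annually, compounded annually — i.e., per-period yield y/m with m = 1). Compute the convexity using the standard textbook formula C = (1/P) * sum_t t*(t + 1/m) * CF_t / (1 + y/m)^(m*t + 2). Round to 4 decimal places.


Answer: Convexity = 5.0643

Derivation:
Coupon per period c = face * coupon_rate / m = 34.000000
Periods per year m = 1; per-period yield y/m = 0.076000
Number of cashflows N = 2
Cashflows (t years, CF_t, discount factor 1/(1+y/m)^(m*t), PV):
  t = 1.0000: CF_t = 34.000000, DF = 0.929368, PV = 31.598513
  t = 2.0000: CF_t = 1034.000000, DF = 0.863725, PV = 893.091582
Price P = sum_t PV_t = 924.690095
Convexity numerator sum_t t*(t + 1/m) * CF_t / (1+y/m)^(m*t + 2):
  t = 1.0000: term = 54.584847
  t = 2.0000: term = 4628.312813
Convexity = (1/P) * sum = 4682.897660 / 924.690095 = 5.064289


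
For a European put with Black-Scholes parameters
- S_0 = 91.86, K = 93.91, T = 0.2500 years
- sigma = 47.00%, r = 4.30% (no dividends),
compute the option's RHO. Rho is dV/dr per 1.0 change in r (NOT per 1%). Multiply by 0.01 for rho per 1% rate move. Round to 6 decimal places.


Answer: Rho = -13.141391

Derivation:
d1 = 0.0693246897; d2 = -0.1656753103
phi(d1) = 0.3979847904; exp(-qT) = 1.0000000000; exp(-rT) = 0.9893075748
N(-d2) = 0.5657937615
Rho = -K*T*exp(-rT)*N(-d2) = -93.9100 * 0.2500 * 0.9893075748 * 0.5657937615 = -13.141391


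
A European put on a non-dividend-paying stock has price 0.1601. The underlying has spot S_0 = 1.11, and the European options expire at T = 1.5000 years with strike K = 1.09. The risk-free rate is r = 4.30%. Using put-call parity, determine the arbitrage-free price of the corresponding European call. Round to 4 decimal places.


Answer: Call price = 0.2482

Derivation:
Put-call parity: C - P = S_0 * exp(-qT) - K * exp(-rT).
S_0 * exp(-qT) = 1.1100 * 1.00000000 = 1.11000000
K * exp(-rT) = 1.0900 * 0.93753611 = 1.02191436
C = P + S*exp(-qT) - K*exp(-rT)
C = 0.1601 + 1.11000000 - 1.02191436 = 0.2482


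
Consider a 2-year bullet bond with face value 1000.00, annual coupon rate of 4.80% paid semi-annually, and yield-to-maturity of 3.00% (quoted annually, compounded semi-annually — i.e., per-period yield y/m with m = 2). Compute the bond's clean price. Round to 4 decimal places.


Answer: Price = 1034.6895

Derivation:
Coupon per period c = face * coupon_rate / m = 24.000000
Periods per year m = 2; per-period yield y/m = 0.015000
Number of cashflows N = 4
Cashflows (t years, CF_t, discount factor 1/(1+y/m)^(m*t), PV):
  t = 0.5000: CF_t = 24.000000, DF = 0.985222, PV = 23.645320
  t = 1.0000: CF_t = 24.000000, DF = 0.970662, PV = 23.295882
  t = 1.5000: CF_t = 24.000000, DF = 0.956317, PV = 22.951608
  t = 2.0000: CF_t = 1024.000000, DF = 0.942184, PV = 964.796652
Price P = sum_t PV_t = 1034.689462


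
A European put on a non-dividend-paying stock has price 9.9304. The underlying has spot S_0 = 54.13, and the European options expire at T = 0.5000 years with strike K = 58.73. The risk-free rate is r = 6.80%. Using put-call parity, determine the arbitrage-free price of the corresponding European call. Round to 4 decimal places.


Put-call parity: C - P = S_0 * exp(-qT) - K * exp(-rT).
S_0 * exp(-qT) = 54.1300 * 1.00000000 = 54.13000000
K * exp(-rT) = 58.7300 * 0.96657150 = 56.76674447
C = P + S*exp(-qT) - K*exp(-rT)
C = 9.9304 + 54.13000000 - 56.76674447 = 7.2937

Answer: Call price = 7.2937


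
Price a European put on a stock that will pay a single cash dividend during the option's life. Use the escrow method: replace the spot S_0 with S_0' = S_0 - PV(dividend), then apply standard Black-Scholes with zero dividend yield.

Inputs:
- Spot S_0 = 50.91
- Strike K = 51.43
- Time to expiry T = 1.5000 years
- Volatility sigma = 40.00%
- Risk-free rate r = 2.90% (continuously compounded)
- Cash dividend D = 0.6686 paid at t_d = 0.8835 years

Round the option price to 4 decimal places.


PV(D) = D * exp(-r * t_d) = 0.6686 * 0.97470395 = 0.65168706
S_0' = S_0 - PV(D) = 50.9100 - 0.65168706 = 50.25831294
d1 = (ln(S_0'/K) + (r + sigma^2/2)*T) / (sigma*sqrt(T)) = 0.28670115
d2 = d1 - sigma*sqrt(T) = -0.20319680
exp(-rT) = 0.95743255
N(-d1) = 0.38717058; N(-d2) = 0.58050939
P = K * exp(-rT) * N(-d2) - S_0' * N(-d1) = 51.4300 * 0.95743255 * 0.58050939 - 50.25831294 * 0.38717058 = 9.1262

Answer: Price = 9.1262


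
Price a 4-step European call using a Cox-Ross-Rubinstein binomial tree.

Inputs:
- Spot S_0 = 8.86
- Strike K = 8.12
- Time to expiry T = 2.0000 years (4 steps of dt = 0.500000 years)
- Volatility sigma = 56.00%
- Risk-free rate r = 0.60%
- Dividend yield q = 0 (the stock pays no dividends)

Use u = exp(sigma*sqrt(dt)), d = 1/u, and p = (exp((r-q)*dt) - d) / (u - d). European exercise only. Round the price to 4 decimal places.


Answer: Price = V(0,0) = 2.9934

Derivation:
dt = T/N = 0.500000
u = exp(sigma*sqrt(dt)) = 1.485839; d = 1/u = 0.673020
p = (exp((r-q)*dt) - d) / (u - d) = 0.405975
Discount per step: exp(-r*dt) = 0.997004
Stock lattice S(k, i) with i counting down-moves:
  k=0: S(0,0) = 8.8600
  k=1: S(1,0) = 13.1645; S(1,1) = 5.9630
  k=2: S(2,0) = 19.5604; S(2,1) = 8.8600; S(2,2) = 4.0132
  k=3: S(3,0) = 29.0636; S(3,1) = 13.1645; S(3,2) = 5.9630; S(3,3) = 2.7010
  k=4: S(4,0) = 43.1838; S(4,1) = 19.5604; S(4,2) = 8.8600; S(4,3) = 4.0132; S(4,4) = 1.8178
Terminal payoffs V(N, i) = max(S_T - K, 0):
  V(4,0) = 35.063823; V(4,1) = 11.440385; V(4,2) = 0.740000; V(4,3) = 0.000000; V(4,4) = 0.000000
Backward induction: V(k, i) = exp(-r*dt) * [p * V(k+1, i) + (1-p) * V(k+1, i+1)].
  V(3,0) = exp(-r*dt) * [p*35.063823 + (1-p)*11.440385] = 20.967913
  V(3,1) = exp(-r*dt) * [p*11.440385 + (1-p)*0.740000] = 5.068860
  V(3,2) = exp(-r*dt) * [p*0.740000 + (1-p)*0.000000] = 0.299522
  V(3,3) = exp(-r*dt) * [p*0.000000 + (1-p)*0.000000] = 0.000000
  V(2,0) = exp(-r*dt) * [p*20.967913 + (1-p)*5.068860] = 11.488959
  V(2,1) = exp(-r*dt) * [p*5.068860 + (1-p)*0.299522] = 2.229057
  V(2,2) = exp(-r*dt) * [p*0.299522 + (1-p)*0.000000] = 0.121234
  V(1,0) = exp(-r*dt) * [p*11.488959 + (1-p)*2.229057] = 5.970408
  V(1,1) = exp(-r*dt) * [p*2.229057 + (1-p)*0.121234] = 0.974031
  V(0,0) = exp(-r*dt) * [p*5.970408 + (1-p)*0.974031] = 2.993441


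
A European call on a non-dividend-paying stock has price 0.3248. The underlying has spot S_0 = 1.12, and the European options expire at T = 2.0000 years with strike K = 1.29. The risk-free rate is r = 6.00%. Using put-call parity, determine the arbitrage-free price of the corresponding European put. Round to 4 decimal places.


Answer: Put price = 0.3489

Derivation:
Put-call parity: C - P = S_0 * exp(-qT) - K * exp(-rT).
S_0 * exp(-qT) = 1.1200 * 1.00000000 = 1.12000000
K * exp(-rT) = 1.2900 * 0.88692044 = 1.14412736
P = C - S*exp(-qT) + K*exp(-rT)
P = 0.3248 - 1.12000000 + 1.14412736 = 0.3489


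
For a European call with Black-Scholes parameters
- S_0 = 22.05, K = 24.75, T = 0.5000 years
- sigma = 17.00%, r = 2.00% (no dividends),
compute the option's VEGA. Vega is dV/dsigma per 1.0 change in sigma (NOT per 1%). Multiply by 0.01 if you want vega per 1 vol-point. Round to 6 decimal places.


d1 = -0.8176474293; d2 = -0.9378555821
phi(d1) = 0.2855859648; exp(-qT) = 1.0000000000; exp(-rT) = 0.9900498337
Vega = S * exp(-qT) * phi(d1) * sqrt(T) = 22.0500 * 1.0000000000 * 0.2855859648 * 0.7071067812 = 4.452772

Answer: Vega = 4.452772


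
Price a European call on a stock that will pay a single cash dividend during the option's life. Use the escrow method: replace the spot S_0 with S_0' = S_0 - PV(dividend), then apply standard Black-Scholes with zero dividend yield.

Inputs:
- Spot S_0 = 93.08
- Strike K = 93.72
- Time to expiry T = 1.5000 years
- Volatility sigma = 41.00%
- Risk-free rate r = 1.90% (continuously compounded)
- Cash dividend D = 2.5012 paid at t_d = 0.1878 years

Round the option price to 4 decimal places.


Answer: Price = 17.7593

Derivation:
PV(D) = D * exp(-r * t_d) = 2.5012 * 0.99643816 = 2.49229112
S_0' = S_0 - PV(D) = 93.0800 - 2.49229112 = 90.58770888
d1 = (ln(S_0'/K) + (r + sigma^2/2)*T) / (sigma*sqrt(T)) = 0.24013349
d2 = d1 - sigma*sqrt(T) = -0.26201191
exp(-rT) = 0.97190229
N(d1) = 0.59488661; N(d2) = 0.39665613
C = S_0' * N(d1) - K * exp(-rT) * N(d2) = 90.58770888 * 0.59488661 - 93.7200 * 0.97190229 * 0.39665613 = 17.7593


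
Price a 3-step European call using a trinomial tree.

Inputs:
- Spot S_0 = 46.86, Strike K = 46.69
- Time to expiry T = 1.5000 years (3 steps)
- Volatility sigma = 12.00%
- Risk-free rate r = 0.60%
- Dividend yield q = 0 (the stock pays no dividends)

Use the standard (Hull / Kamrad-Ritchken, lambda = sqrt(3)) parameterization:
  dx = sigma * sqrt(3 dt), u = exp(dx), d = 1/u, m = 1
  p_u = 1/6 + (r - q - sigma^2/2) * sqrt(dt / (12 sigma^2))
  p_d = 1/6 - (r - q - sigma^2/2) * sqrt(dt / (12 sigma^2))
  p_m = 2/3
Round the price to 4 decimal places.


Answer: Price = V(0,0) = 2.8074

Derivation:
dt = T/N = 0.500000; dx = sigma*sqrt(3*dt) = 0.146969
u = exp(dx) = 1.158319; d = 1/u = 0.863320
p_u = 0.164625, p_m = 0.666667, p_d = 0.168708
Discount per step: exp(-r*dt) = 0.997004
Stock lattice S(k, j) with j the centered position index:
  k=0: S(0,+0) = 46.8600
  k=1: S(1,-1) = 40.4552; S(1,+0) = 46.8600; S(1,+1) = 54.2788
  k=2: S(2,-2) = 34.9258; S(2,-1) = 40.4552; S(2,+0) = 46.8600; S(2,+1) = 54.2788; S(2,+2) = 62.8721
  k=3: S(3,-3) = 30.1522; S(3,-2) = 34.9258; S(3,-1) = 40.4552; S(3,+0) = 46.8600; S(3,+1) = 54.2788; S(3,+2) = 62.8721; S(3,+3) = 72.8260
Terminal payoffs V(N, j) = max(S_T - K, 0):
  V(3,-3) = 0.000000; V(3,-2) = 0.000000; V(3,-1) = 0.000000; V(3,+0) = 0.170000; V(3,+1) = 7.588805; V(3,+2) = 16.182144; V(3,+3) = 26.135967
Backward induction: V(k, j) = exp(-r*dt) * [p_u * V(k+1, j+1) + p_m * V(k+1, j) + p_d * V(k+1, j-1)]
  V(2,-2) = exp(-r*dt) * [p_u*0.000000 + p_m*0.000000 + p_d*0.000000] = 0.000000
  V(2,-1) = exp(-r*dt) * [p_u*0.170000 + p_m*0.000000 + p_d*0.000000] = 0.027902
  V(2,+0) = exp(-r*dt) * [p_u*7.588805 + p_m*0.170000 + p_d*0.000000] = 1.358562
  V(2,+1) = exp(-r*dt) * [p_u*16.182144 + p_m*7.588805 + p_d*0.170000] = 7.728655
  V(2,+2) = exp(-r*dt) * [p_u*26.135967 + p_m*16.182144 + p_d*7.588805] = 16.321993
  V(1,-1) = exp(-r*dt) * [p_u*1.358562 + p_m*0.027902 + p_d*0.000000] = 0.241530
  V(1,+0) = exp(-r*dt) * [p_u*7.728655 + p_m*1.358562 + p_d*0.027902] = 2.176210
  V(1,+1) = exp(-r*dt) * [p_u*16.321993 + p_m*7.728655 + p_d*1.358562] = 8.044482
  V(0,+0) = exp(-r*dt) * [p_u*8.044482 + p_m*2.176210 + p_d*0.241530] = 2.807446


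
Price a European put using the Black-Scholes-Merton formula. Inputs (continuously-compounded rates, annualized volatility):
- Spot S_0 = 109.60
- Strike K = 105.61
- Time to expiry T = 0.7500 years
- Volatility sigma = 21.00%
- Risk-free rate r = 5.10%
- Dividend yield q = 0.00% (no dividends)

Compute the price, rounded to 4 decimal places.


Answer: Price = 4.3213

Derivation:
d1 = (ln(S/K) + (r - q + 0.5*sigma^2) * T) / (sigma * sqrt(T)) = 0.50516395
d2 = d1 - sigma * sqrt(T) = 0.32329861
exp(-rT) = 0.96247229; exp(-qT) = 1.00000000
P = K * exp(-rT) * N(-d2) - S_0 * exp(-qT) * N(-d1)
N(-d1) = 0.30672184; N(-d2) = 0.37323455
P = 105.6100 * 0.96247229 * 0.37323455 - 109.6000 * 1.00000000 * 0.30672184 = 4.3213


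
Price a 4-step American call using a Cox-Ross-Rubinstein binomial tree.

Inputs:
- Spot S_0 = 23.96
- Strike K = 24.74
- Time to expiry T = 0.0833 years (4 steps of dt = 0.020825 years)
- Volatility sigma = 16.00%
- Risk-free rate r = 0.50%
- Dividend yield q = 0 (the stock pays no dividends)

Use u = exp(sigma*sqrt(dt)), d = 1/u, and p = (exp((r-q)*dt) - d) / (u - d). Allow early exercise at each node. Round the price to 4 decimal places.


dt = T/N = 0.020825
u = exp(sigma*sqrt(dt)) = 1.023358; d = 1/u = 0.977175
p = (exp((r-q)*dt) - d) / (u - d) = 0.496483
Discount per step: exp(-r*dt) = 0.999896
Stock lattice S(k, i) with i counting down-moves:
  k=0: S(0,0) = 23.9600
  k=1: S(1,0) = 24.5197; S(1,1) = 23.4131
  k=2: S(2,0) = 25.0924; S(2,1) = 23.9600; S(2,2) = 22.8787
  k=3: S(3,0) = 25.6785; S(3,1) = 24.5197; S(3,2) = 23.4131; S(3,3) = 22.3565
  k=4: S(4,0) = 26.2783; S(4,1) = 25.0924; S(4,2) = 23.9600; S(4,3) = 22.8787; S(4,4) = 21.8462
Terminal payoffs V(N, i) = max(S_T - K, 0):
  V(4,0) = 1.538296; V(4,1) = 0.352389; V(4,2) = 0.000000; V(4,3) = 0.000000; V(4,4) = 0.000000
Backward induction: V(k, i) = exp(-r*dt) * [p * V(k+1, i) + (1-p) * V(k+1, i+1)]; then take max(V_cont, immediate exercise) for American.
  V(3,0) = exp(-r*dt) * [p*1.538296 + (1-p)*0.352389] = 0.941073; exercise = 0.938497; V(3,0) = max -> 0.941073
  V(3,1) = exp(-r*dt) * [p*0.352389 + (1-p)*0.000000] = 0.174937; exercise = 0.000000; V(3,1) = max -> 0.174937
  V(3,2) = exp(-r*dt) * [p*0.000000 + (1-p)*0.000000] = 0.000000; exercise = 0.000000; V(3,2) = max -> 0.000000
  V(3,3) = exp(-r*dt) * [p*0.000000 + (1-p)*0.000000] = 0.000000; exercise = 0.000000; V(3,3) = max -> 0.000000
  V(2,0) = exp(-r*dt) * [p*0.941073 + (1-p)*0.174937] = 0.555252; exercise = 0.352389; V(2,0) = max -> 0.555252
  V(2,1) = exp(-r*dt) * [p*0.174937 + (1-p)*0.000000] = 0.086844; exercise = 0.000000; V(2,1) = max -> 0.086844
  V(2,2) = exp(-r*dt) * [p*0.000000 + (1-p)*0.000000] = 0.000000; exercise = 0.000000; V(2,2) = max -> 0.000000
  V(1,0) = exp(-r*dt) * [p*0.555252 + (1-p)*0.086844] = 0.319367; exercise = 0.000000; V(1,0) = max -> 0.319367
  V(1,1) = exp(-r*dt) * [p*0.086844 + (1-p)*0.000000] = 0.043112; exercise = 0.000000; V(1,1) = max -> 0.043112
  V(0,0) = exp(-r*dt) * [p*0.319367 + (1-p)*0.043112] = 0.180249; exercise = 0.000000; V(0,0) = max -> 0.180249

Answer: Price = V(0,0) = 0.1802


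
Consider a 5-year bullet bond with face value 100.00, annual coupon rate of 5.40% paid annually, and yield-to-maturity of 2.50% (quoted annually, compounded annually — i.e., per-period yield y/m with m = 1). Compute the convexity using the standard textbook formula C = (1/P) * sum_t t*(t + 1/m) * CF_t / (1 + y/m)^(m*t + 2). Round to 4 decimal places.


Answer: Convexity = 25.1149

Derivation:
Coupon per period c = face * coupon_rate / m = 5.400000
Periods per year m = 1; per-period yield y/m = 0.025000
Number of cashflows N = 5
Cashflows (t years, CF_t, discount factor 1/(1+y/m)^(m*t), PV):
  t = 1.0000: CF_t = 5.400000, DF = 0.975610, PV = 5.268293
  t = 2.0000: CF_t = 5.400000, DF = 0.951814, PV = 5.139798
  t = 3.0000: CF_t = 5.400000, DF = 0.928599, PV = 5.014437
  t = 4.0000: CF_t = 5.400000, DF = 0.905951, PV = 4.892133
  t = 5.0000: CF_t = 105.400000, DF = 0.883854, PV = 93.158242
Price P = sum_t PV_t = 113.472903
Convexity numerator sum_t t*(t + 1/m) * CF_t / (1+y/m)^(m*t + 2):
  t = 1.0000: term = 10.028874
  t = 2.0000: term = 29.352801
  t = 3.0000: term = 57.273758
  t = 4.0000: term = 93.128062
  t = 5.0000: term = 2660.080673
Convexity = (1/P) * sum = 2849.864167 / 113.472903 = 25.114931


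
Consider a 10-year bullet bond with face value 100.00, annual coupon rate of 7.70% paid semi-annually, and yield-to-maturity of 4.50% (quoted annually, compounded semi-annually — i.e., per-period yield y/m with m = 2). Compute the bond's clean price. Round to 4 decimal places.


Answer: Price = 125.5419

Derivation:
Coupon per period c = face * coupon_rate / m = 3.850000
Periods per year m = 2; per-period yield y/m = 0.022500
Number of cashflows N = 20
Cashflows (t years, CF_t, discount factor 1/(1+y/m)^(m*t), PV):
  t = 0.5000: CF_t = 3.850000, DF = 0.977995, PV = 3.765281
  t = 1.0000: CF_t = 3.850000, DF = 0.956474, PV = 3.682427
  t = 1.5000: CF_t = 3.850000, DF = 0.935427, PV = 3.601395
  t = 2.0000: CF_t = 3.850000, DF = 0.914843, PV = 3.522147
  t = 2.5000: CF_t = 3.850000, DF = 0.894712, PV = 3.444642
  t = 3.0000: CF_t = 3.850000, DF = 0.875024, PV = 3.368843
  t = 3.5000: CF_t = 3.850000, DF = 0.855769, PV = 3.294712
  t = 4.0000: CF_t = 3.850000, DF = 0.836938, PV = 3.222213
  t = 4.5000: CF_t = 3.850000, DF = 0.818522, PV = 3.151308
  t = 5.0000: CF_t = 3.850000, DF = 0.800510, PV = 3.081964
  t = 5.5000: CF_t = 3.850000, DF = 0.782895, PV = 3.014146
  t = 6.0000: CF_t = 3.850000, DF = 0.765667, PV = 2.947820
  t = 6.5000: CF_t = 3.850000, DF = 0.748819, PV = 2.882953
  t = 7.0000: CF_t = 3.850000, DF = 0.732341, PV = 2.819514
  t = 7.5000: CF_t = 3.850000, DF = 0.716226, PV = 2.757471
  t = 8.0000: CF_t = 3.850000, DF = 0.700466, PV = 2.696793
  t = 8.5000: CF_t = 3.850000, DF = 0.685052, PV = 2.637451
  t = 9.0000: CF_t = 3.850000, DF = 0.669978, PV = 2.579414
  t = 9.5000: CF_t = 3.850000, DF = 0.655235, PV = 2.522654
  t = 10.0000: CF_t = 103.850000, DF = 0.640816, PV = 66.548791
Price P = sum_t PV_t = 125.541940


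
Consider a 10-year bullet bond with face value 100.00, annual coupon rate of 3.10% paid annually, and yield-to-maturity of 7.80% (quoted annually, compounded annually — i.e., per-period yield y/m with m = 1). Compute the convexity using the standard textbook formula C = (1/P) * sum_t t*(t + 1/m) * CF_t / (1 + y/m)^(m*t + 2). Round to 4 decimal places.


Coupon per period c = face * coupon_rate / m = 3.100000
Periods per year m = 1; per-period yield y/m = 0.078000
Number of cashflows N = 10
Cashflows (t years, CF_t, discount factor 1/(1+y/m)^(m*t), PV):
  t = 1.0000: CF_t = 3.100000, DF = 0.927644, PV = 2.875696
  t = 2.0000: CF_t = 3.100000, DF = 0.860523, PV = 2.667621
  t = 3.0000: CF_t = 3.100000, DF = 0.798259, PV = 2.474602
  t = 4.0000: CF_t = 3.100000, DF = 0.740500, PV = 2.295549
  t = 5.0000: CF_t = 3.100000, DF = 0.686920, PV = 2.129452
  t = 6.0000: CF_t = 3.100000, DF = 0.637217, PV = 1.975373
  t = 7.0000: CF_t = 3.100000, DF = 0.591111, PV = 1.832443
  t = 8.0000: CF_t = 3.100000, DF = 0.548340, PV = 1.699854
  t = 9.0000: CF_t = 3.100000, DF = 0.508664, PV = 1.576859
  t = 10.0000: CF_t = 103.100000, DF = 0.471859, PV = 48.648680
Price P = sum_t PV_t = 68.176129
Convexity numerator sum_t t*(t + 1/m) * CF_t / (1+y/m)^(m*t + 2):
  t = 1.0000: term = 4.949205
  t = 2.0000: term = 13.773297
  t = 3.0000: term = 25.553426
  t = 4.0000: term = 39.507461
  t = 5.0000: term = 54.973277
  t = 6.0000: term = 71.393866
  t = 7.0000: term = 88.304101
  t = 8.0000: term = 105.318965
  t = 9.0000: term = 122.123104
  t = 10.0000: term = 4604.963797
Convexity = (1/P) * sum = 5130.860497 / 68.176129 = 75.258900

Answer: Convexity = 75.2589


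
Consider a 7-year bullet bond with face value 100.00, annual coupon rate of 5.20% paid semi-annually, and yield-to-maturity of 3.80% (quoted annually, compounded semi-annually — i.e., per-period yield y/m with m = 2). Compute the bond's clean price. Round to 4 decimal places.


Coupon per period c = face * coupon_rate / m = 2.600000
Periods per year m = 2; per-period yield y/m = 0.019000
Number of cashflows N = 14
Cashflows (t years, CF_t, discount factor 1/(1+y/m)^(m*t), PV):
  t = 0.5000: CF_t = 2.600000, DF = 0.981354, PV = 2.551521
  t = 1.0000: CF_t = 2.600000, DF = 0.963056, PV = 2.503946
  t = 1.5000: CF_t = 2.600000, DF = 0.945099, PV = 2.457258
  t = 2.0000: CF_t = 2.600000, DF = 0.927477, PV = 2.411441
  t = 2.5000: CF_t = 2.600000, DF = 0.910184, PV = 2.366478
  t = 3.0000: CF_t = 2.600000, DF = 0.893213, PV = 2.322353
  t = 3.5000: CF_t = 2.600000, DF = 0.876558, PV = 2.279051
  t = 4.0000: CF_t = 2.600000, DF = 0.860214, PV = 2.236557
  t = 4.5000: CF_t = 2.600000, DF = 0.844175, PV = 2.194854
  t = 5.0000: CF_t = 2.600000, DF = 0.828434, PV = 2.153930
  t = 5.5000: CF_t = 2.600000, DF = 0.812988, PV = 2.113768
  t = 6.0000: CF_t = 2.600000, DF = 0.797829, PV = 2.074355
  t = 6.5000: CF_t = 2.600000, DF = 0.782953, PV = 2.035677
  t = 7.0000: CF_t = 102.600000, DF = 0.768354, PV = 78.833133
Price P = sum_t PV_t = 108.534322

Answer: Price = 108.5343


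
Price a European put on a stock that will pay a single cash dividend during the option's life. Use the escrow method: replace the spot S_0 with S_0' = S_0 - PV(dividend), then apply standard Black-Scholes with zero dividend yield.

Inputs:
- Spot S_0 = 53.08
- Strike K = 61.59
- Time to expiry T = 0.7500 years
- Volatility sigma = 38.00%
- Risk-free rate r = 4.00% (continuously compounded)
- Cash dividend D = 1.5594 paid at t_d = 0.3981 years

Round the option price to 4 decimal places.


Answer: Price = 12.1023

Derivation:
PV(D) = D * exp(-r * t_d) = 1.5594 * 0.98420212 = 1.53476478
S_0' = S_0 - PV(D) = 53.0800 - 1.53476478 = 51.54523522
d1 = (ln(S_0'/K) + (r + sigma^2/2)*T) / (sigma*sqrt(T)) = -0.28530141
d2 = d1 - sigma*sqrt(T) = -0.61439107
exp(-rT) = 0.97044553
N(-d1) = 0.61229339; N(-d2) = 0.73052153
P = K * exp(-rT) * N(-d2) - S_0' * N(-d1) = 61.5900 * 0.97044553 * 0.73052153 - 51.54523522 * 0.61229339 = 12.1023


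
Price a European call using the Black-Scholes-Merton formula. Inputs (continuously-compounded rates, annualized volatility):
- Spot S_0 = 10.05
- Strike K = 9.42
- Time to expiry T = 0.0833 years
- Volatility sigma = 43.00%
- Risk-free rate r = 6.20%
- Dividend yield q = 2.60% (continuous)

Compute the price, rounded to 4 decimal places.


d1 = (ln(S/K) + (r - q + 0.5*sigma^2) * T) / (sigma * sqrt(T)) = 0.60784932
d2 = d1 - sigma * sqrt(T) = 0.48374384
exp(-rT) = 0.99484871; exp(-qT) = 0.99783654
C = S_0 * exp(-qT) * N(d1) - K * exp(-rT) * N(d2)
N(d1) = 0.72835629; N(d2) = 0.68571616
C = 10.0500 * 0.99783654 * 0.72835629 - 9.4200 * 0.99484871 * 0.68571616 = 0.8780

Answer: Price = 0.8780


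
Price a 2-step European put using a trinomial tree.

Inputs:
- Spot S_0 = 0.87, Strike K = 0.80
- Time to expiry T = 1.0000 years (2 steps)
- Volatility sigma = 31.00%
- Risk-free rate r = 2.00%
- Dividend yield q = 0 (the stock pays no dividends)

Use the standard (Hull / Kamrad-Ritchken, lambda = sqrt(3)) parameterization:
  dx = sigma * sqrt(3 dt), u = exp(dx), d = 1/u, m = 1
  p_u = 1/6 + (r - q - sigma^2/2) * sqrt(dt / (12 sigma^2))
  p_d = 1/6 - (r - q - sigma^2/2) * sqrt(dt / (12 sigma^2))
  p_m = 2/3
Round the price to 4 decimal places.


Answer: Price = V(0,0) = 0.0628

Derivation:
dt = T/N = 0.500000; dx = sigma*sqrt(3*dt) = 0.379671
u = exp(dx) = 1.461803; d = 1/u = 0.684086
p_u = 0.148197, p_m = 0.666667, p_d = 0.185137
Discount per step: exp(-r*dt) = 0.990050
Stock lattice S(k, j) with j the centered position index:
  k=0: S(0,+0) = 0.8700
  k=1: S(1,-1) = 0.5952; S(1,+0) = 0.8700; S(1,+1) = 1.2718
  k=2: S(2,-2) = 0.4071; S(2,-1) = 0.5952; S(2,+0) = 0.8700; S(2,+1) = 1.2718; S(2,+2) = 1.8591
Terminal payoffs V(N, j) = max(K - S_T, 0):
  V(2,-2) = 0.392862; V(2,-1) = 0.204845; V(2,+0) = 0.000000; V(2,+1) = 0.000000; V(2,+2) = 0.000000
Backward induction: V(k, j) = exp(-r*dt) * [p_u * V(k+1, j+1) + p_m * V(k+1, j) + p_d * V(k+1, j-1)]
  V(1,-1) = exp(-r*dt) * [p_u*0.000000 + p_m*0.204845 + p_d*0.392862] = 0.207214
  V(1,+0) = exp(-r*dt) * [p_u*0.000000 + p_m*0.000000 + p_d*0.204845] = 0.037547
  V(1,+1) = exp(-r*dt) * [p_u*0.000000 + p_m*0.000000 + p_d*0.000000] = 0.000000
  V(0,+0) = exp(-r*dt) * [p_u*0.000000 + p_m*0.037547 + p_d*0.207214] = 0.062763


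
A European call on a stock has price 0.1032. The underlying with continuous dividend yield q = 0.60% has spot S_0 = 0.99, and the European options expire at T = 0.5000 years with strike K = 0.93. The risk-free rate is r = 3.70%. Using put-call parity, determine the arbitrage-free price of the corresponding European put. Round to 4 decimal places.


Answer: Put price = 0.0291

Derivation:
Put-call parity: C - P = S_0 * exp(-qT) - K * exp(-rT).
S_0 * exp(-qT) = 0.9900 * 0.99700450 = 0.98703445
K * exp(-rT) = 0.9300 * 0.98167007 = 0.91295317
P = C - S*exp(-qT) + K*exp(-rT)
P = 0.1032 - 0.98703445 + 0.91295317 = 0.0291


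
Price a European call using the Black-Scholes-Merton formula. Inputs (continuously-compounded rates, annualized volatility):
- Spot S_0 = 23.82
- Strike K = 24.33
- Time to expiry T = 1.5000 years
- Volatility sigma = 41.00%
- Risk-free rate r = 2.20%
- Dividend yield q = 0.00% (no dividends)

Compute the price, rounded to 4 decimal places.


d1 = (ln(S/K) + (r - q + 0.5*sigma^2) * T) / (sigma * sqrt(T)) = 0.27460255
d2 = d1 - sigma * sqrt(T) = -0.22754285
exp(-rT) = 0.96753856; exp(-qT) = 1.00000000
C = S_0 * exp(-qT) * N(d1) - K * exp(-rT) * N(d2)
N(d1) = 0.60818920; N(d2) = 0.41000083
C = 23.8200 * 1.00000000 * 0.60818920 - 24.3300 * 0.96753856 * 0.41000083 = 4.8356

Answer: Price = 4.8356


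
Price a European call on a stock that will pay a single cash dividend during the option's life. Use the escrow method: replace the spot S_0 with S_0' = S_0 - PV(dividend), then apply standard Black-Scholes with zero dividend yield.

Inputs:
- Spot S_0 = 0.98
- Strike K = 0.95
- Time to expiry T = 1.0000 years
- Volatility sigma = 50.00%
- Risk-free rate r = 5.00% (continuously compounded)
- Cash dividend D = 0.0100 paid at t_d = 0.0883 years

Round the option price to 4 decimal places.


Answer: Price = 0.2200

Derivation:
PV(D) = D * exp(-r * t_d) = 0.0100 * 0.99559473 = 0.00995595
S_0' = S_0 - PV(D) = 0.9800 - 0.00995595 = 0.97004405
d1 = (ln(S_0'/K) + (r + sigma^2/2)*T) / (sigma*sqrt(T)) = 0.39175900
d2 = d1 - sigma*sqrt(T) = -0.10824100
exp(-rT) = 0.95122942
N(d1) = 0.65238185; N(d2) = 0.45690226
C = S_0' * N(d1) - K * exp(-rT) * N(d2) = 0.97004405 * 0.65238185 - 0.9500 * 0.95122942 * 0.45690226 = 0.2200


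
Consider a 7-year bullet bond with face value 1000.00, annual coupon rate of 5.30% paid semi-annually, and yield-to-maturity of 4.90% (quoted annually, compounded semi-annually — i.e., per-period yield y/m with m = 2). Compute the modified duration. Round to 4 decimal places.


Coupon per period c = face * coupon_rate / m = 26.500000
Periods per year m = 2; per-period yield y/m = 0.024500
Number of cashflows N = 14
Cashflows (t years, CF_t, discount factor 1/(1+y/m)^(m*t), PV):
  t = 0.5000: CF_t = 26.500000, DF = 0.976086, PV = 25.866276
  t = 1.0000: CF_t = 26.500000, DF = 0.952744, PV = 25.247707
  t = 1.5000: CF_t = 26.500000, DF = 0.929960, PV = 24.643931
  t = 2.0000: CF_t = 26.500000, DF = 0.907721, PV = 24.054594
  t = 2.5000: CF_t = 26.500000, DF = 0.886013, PV = 23.479349
  t = 3.0000: CF_t = 26.500000, DF = 0.864825, PV = 22.917862
  t = 3.5000: CF_t = 26.500000, DF = 0.844143, PV = 22.369802
  t = 4.0000: CF_t = 26.500000, DF = 0.823957, PV = 21.834848
  t = 4.5000: CF_t = 26.500000, DF = 0.804252, PV = 21.312687
  t = 5.0000: CF_t = 26.500000, DF = 0.785019, PV = 20.803013
  t = 5.5000: CF_t = 26.500000, DF = 0.766246, PV = 20.305528
  t = 6.0000: CF_t = 26.500000, DF = 0.747922, PV = 19.819939
  t = 6.5000: CF_t = 26.500000, DF = 0.730036, PV = 19.345963
  t = 7.0000: CF_t = 1026.500000, DF = 0.712578, PV = 731.461505
Price P = sum_t PV_t = 1023.463005
First compute Macaulay numerator sum_t t * PV_t:
  t * PV_t at t = 0.5000: 12.933138
  t * PV_t at t = 1.0000: 25.247707
  t * PV_t at t = 1.5000: 36.965897
  t * PV_t at t = 2.0000: 48.109187
  t * PV_t at t = 2.5000: 58.698374
  t * PV_t at t = 3.0000: 68.753586
  t * PV_t at t = 3.5000: 78.294306
  t * PV_t at t = 4.0000: 87.339392
  t * PV_t at t = 4.5000: 95.907092
  t * PV_t at t = 5.0000: 104.015066
  t * PV_t at t = 5.5000: 111.680403
  t * PV_t at t = 6.0000: 118.919636
  t * PV_t at t = 6.5000: 125.748761
  t * PV_t at t = 7.0000: 5120.230537
Macaulay duration D = 6092.843082 / 1023.463005 = 5.953164
Modified duration = D / (1 + y/m) = 5.953164 / (1 + 0.024500) = 5.810799

Answer: Modified duration = 5.8108


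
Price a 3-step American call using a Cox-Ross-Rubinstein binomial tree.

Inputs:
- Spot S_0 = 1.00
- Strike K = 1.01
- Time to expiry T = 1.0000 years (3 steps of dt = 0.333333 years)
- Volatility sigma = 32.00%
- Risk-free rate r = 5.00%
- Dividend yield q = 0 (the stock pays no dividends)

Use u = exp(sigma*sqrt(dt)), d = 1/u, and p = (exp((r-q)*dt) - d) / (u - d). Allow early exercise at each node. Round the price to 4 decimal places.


dt = T/N = 0.333333
u = exp(sigma*sqrt(dt)) = 1.202920; d = 1/u = 0.831310
p = (exp((r-q)*dt) - d) / (u - d) = 0.499169
Discount per step: exp(-r*dt) = 0.983471
Stock lattice S(k, i) with i counting down-moves:
  k=0: S(0,0) = 1.0000
  k=1: S(1,0) = 1.2029; S(1,1) = 0.8313
  k=2: S(2,0) = 1.4470; S(2,1) = 1.0000; S(2,2) = 0.6911
  k=3: S(3,0) = 1.7406; S(3,1) = 1.2029; S(3,2) = 0.8313; S(3,3) = 0.5745
Terminal payoffs V(N, i) = max(S_T - K, 0):
  V(3,0) = 0.730646; V(3,1) = 0.192920; V(3,2) = 0.000000; V(3,3) = 0.000000
Backward induction: V(k, i) = exp(-r*dt) * [p * V(k+1, i) + (1-p) * V(k+1, i+1)]; then take max(V_cont, immediate exercise) for American.
  V(2,0) = exp(-r*dt) * [p*0.730646 + (1-p)*0.192920] = 0.453711; exercise = 0.437017; V(2,0) = max -> 0.453711
  V(2,1) = exp(-r*dt) * [p*0.192920 + (1-p)*0.000000] = 0.094708; exercise = 0.000000; V(2,1) = max -> 0.094708
  V(2,2) = exp(-r*dt) * [p*0.000000 + (1-p)*0.000000] = 0.000000; exercise = 0.000000; V(2,2) = max -> 0.000000
  V(1,0) = exp(-r*dt) * [p*0.453711 + (1-p)*0.094708] = 0.269384; exercise = 0.192920; V(1,0) = max -> 0.269384
  V(1,1) = exp(-r*dt) * [p*0.094708 + (1-p)*0.000000] = 0.046494; exercise = 0.000000; V(1,1) = max -> 0.046494
  V(0,0) = exp(-r*dt) * [p*0.269384 + (1-p)*0.046494] = 0.155146; exercise = 0.000000; V(0,0) = max -> 0.155146

Answer: Price = V(0,0) = 0.1551


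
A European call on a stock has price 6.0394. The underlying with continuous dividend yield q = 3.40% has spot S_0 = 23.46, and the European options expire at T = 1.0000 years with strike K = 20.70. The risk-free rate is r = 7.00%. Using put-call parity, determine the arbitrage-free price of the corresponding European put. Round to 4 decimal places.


Put-call parity: C - P = S_0 * exp(-qT) - K * exp(-rT).
S_0 * exp(-qT) = 23.4600 * 0.96657150 = 22.67576750
K * exp(-rT) = 20.7000 * 0.93239382 = 19.30055207
P = C - S*exp(-qT) + K*exp(-rT)
P = 6.0394 - 22.67576750 + 19.30055207 = 2.6642

Answer: Put price = 2.6642


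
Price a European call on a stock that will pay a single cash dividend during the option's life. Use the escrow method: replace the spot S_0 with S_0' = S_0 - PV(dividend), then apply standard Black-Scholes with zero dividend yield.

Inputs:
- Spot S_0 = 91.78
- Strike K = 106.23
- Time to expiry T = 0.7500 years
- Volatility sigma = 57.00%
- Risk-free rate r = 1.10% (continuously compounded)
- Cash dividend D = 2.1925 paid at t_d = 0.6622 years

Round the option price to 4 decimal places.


PV(D) = D * exp(-r * t_d) = 2.1925 * 0.99274227 = 2.17658742
S_0' = S_0 - PV(D) = 91.7800 - 2.17658742 = 89.60341258
d1 = (ln(S_0'/K) + (r + sigma^2/2)*T) / (sigma*sqrt(T)) = -0.08128615
d2 = d1 - sigma*sqrt(T) = -0.57492063
exp(-rT) = 0.99178394
N(d1) = 0.46760719; N(d2) = 0.28267249
C = S_0' * N(d1) - K * exp(-rT) * N(d2) = 89.60341258 * 0.46760719 - 106.2300 * 0.99178394 * 0.28267249 = 12.1176

Answer: Price = 12.1176


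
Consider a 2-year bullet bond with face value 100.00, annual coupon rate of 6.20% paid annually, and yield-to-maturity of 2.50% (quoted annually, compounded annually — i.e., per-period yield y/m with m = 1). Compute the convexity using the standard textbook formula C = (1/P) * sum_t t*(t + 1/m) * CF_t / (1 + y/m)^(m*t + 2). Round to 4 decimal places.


Coupon per period c = face * coupon_rate / m = 6.200000
Periods per year m = 1; per-period yield y/m = 0.025000
Number of cashflows N = 2
Cashflows (t years, CF_t, discount factor 1/(1+y/m)^(m*t), PV):
  t = 1.0000: CF_t = 6.200000, DF = 0.975610, PV = 6.048780
  t = 2.0000: CF_t = 106.200000, DF = 0.951814, PV = 101.082689
Price P = sum_t PV_t = 107.131469
Convexity numerator sum_t t*(t + 1/m) * CF_t / (1+y/m)^(m*t + 2):
  t = 1.0000: term = 11.514633
  t = 2.0000: term = 577.271751
Convexity = (1/P) * sum = 588.786384 / 107.131469 = 5.495924

Answer: Convexity = 5.4959


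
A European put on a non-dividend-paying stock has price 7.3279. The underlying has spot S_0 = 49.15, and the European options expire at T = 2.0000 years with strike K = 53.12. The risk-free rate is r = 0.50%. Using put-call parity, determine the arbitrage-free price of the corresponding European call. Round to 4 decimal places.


Answer: Call price = 3.8865

Derivation:
Put-call parity: C - P = S_0 * exp(-qT) - K * exp(-rT).
S_0 * exp(-qT) = 49.1500 * 1.00000000 = 49.15000000
K * exp(-rT) = 53.1200 * 0.99004983 = 52.59144717
C = P + S*exp(-qT) - K*exp(-rT)
C = 7.3279 + 49.15000000 - 52.59144717 = 3.8865


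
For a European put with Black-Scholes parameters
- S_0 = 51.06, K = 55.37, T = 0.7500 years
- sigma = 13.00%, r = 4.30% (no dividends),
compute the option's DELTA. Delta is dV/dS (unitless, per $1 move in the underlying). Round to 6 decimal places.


Answer: Delta = -0.646930

Derivation:
d1 = -0.3770454240; d2 = -0.4896287265
phi(d1) = 0.3715692005; exp(-qT) = 1.0000000000; exp(-rT) = 0.9682644857
N(-d1) = 0.6469300758
Delta = -exp(-qT) * N(-d1) = -1.0000000000 * 0.6469300758 = -0.646930


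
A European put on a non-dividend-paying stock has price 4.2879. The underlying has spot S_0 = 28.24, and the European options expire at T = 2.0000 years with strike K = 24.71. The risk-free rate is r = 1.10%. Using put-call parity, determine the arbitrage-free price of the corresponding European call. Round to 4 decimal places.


Put-call parity: C - P = S_0 * exp(-qT) - K * exp(-rT).
S_0 * exp(-qT) = 28.2400 * 1.00000000 = 28.24000000
K * exp(-rT) = 24.7100 * 0.97824024 = 24.17231621
C = P + S*exp(-qT) - K*exp(-rT)
C = 4.2879 + 28.24000000 - 24.17231621 = 8.3556

Answer: Call price = 8.3556


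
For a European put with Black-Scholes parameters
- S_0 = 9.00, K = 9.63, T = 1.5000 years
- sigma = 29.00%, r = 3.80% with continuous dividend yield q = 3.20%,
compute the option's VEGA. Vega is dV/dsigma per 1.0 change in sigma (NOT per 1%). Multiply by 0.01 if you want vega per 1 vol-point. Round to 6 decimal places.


Answer: Vega = 4.191008

Derivation:
d1 = 0.0124342618; d2 = -0.3427417509
phi(d1) = 0.3989114412; exp(-qT) = 0.9531337871; exp(-rT) = 0.9445940694
Vega = S * exp(-qT) * phi(d1) * sqrt(T) = 9.0000 * 0.9531337871 * 0.3989114412 * 1.2247448714 = 4.191008


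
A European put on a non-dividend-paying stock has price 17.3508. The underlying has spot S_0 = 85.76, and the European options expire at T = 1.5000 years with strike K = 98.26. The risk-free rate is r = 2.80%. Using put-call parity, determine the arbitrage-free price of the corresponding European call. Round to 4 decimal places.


Put-call parity: C - P = S_0 * exp(-qT) - K * exp(-rT).
S_0 * exp(-qT) = 85.7600 * 1.00000000 = 85.76000000
K * exp(-rT) = 98.2600 * 0.95886978 = 94.21854464
C = P + S*exp(-qT) - K*exp(-rT)
C = 17.3508 + 85.76000000 - 94.21854464 = 8.8923

Answer: Call price = 8.8923


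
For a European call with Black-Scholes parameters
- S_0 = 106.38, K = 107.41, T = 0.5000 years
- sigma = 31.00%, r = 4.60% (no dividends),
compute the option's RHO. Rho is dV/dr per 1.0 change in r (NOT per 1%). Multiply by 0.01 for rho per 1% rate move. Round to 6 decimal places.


Answer: Rho = 25.224044

Derivation:
d1 = 0.1705692179; d2 = -0.0486338842
phi(d1) = 0.3931809021; exp(-qT) = 1.0000000000; exp(-rT) = 0.9772624838
N(d2) = 0.4806055331
Rho = K*T*exp(-rT)*N(d2) = 107.4100 * 0.5000 * 0.9772624838 * 0.4806055331 = 25.224044


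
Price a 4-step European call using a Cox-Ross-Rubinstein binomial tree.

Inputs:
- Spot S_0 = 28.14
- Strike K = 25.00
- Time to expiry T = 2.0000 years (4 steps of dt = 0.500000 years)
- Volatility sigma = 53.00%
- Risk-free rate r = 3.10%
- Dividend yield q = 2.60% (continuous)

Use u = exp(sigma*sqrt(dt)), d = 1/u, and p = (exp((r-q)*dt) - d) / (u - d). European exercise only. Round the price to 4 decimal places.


Answer: Price = V(0,0) = 9.0370

Derivation:
dt = T/N = 0.500000
u = exp(sigma*sqrt(dt)) = 1.454652; d = 1/u = 0.687450
p = (exp((r-q)*dt) - d) / (u - d) = 0.410652
Discount per step: exp(-r*dt) = 0.984620
Stock lattice S(k, i) with i counting down-moves:
  k=0: S(0,0) = 28.1400
  k=1: S(1,0) = 40.9339; S(1,1) = 19.3448
  k=2: S(2,0) = 59.5446; S(2,1) = 28.1400; S(2,2) = 13.2986
  k=3: S(3,0) = 86.6166; S(3,1) = 40.9339; S(3,2) = 19.3448; S(3,3) = 9.1421
  k=4: S(4,0) = 125.9970; S(4,1) = 59.5446; S(4,2) = 28.1400; S(4,3) = 13.2986; S(4,4) = 6.2847
Terminal payoffs V(N, i) = max(S_T - K, 0):
  V(4,0) = 100.997042; V(4,1) = 34.544578; V(4,2) = 3.140000; V(4,3) = 0.000000; V(4,4) = 0.000000
Backward induction: V(k, i) = exp(-r*dt) * [p * V(k+1, i) + (1-p) * V(k+1, i+1)].
  V(3,0) = exp(-r*dt) * [p*100.997042 + (1-p)*34.544578] = 60.882414
  V(3,1) = exp(-r*dt) * [p*34.544578 + (1-p)*3.140000] = 15.789719
  V(3,2) = exp(-r*dt) * [p*3.140000 + (1-p)*0.000000] = 1.269616
  V(3,3) = exp(-r*dt) * [p*0.000000 + (1-p)*0.000000] = 0.000000
  V(2,0) = exp(-r*dt) * [p*60.882414 + (1-p)*15.789719] = 33.779482
  V(2,1) = exp(-r*dt) * [p*15.789719 + (1-p)*1.269616] = 7.121095
  V(2,2) = exp(-r*dt) * [p*1.269616 + (1-p)*0.000000] = 0.513352
  V(1,0) = exp(-r*dt) * [p*33.779482 + (1-p)*7.121095] = 17.790525
  V(1,1) = exp(-r*dt) * [p*7.121095 + (1-p)*0.513352] = 3.177207
  V(0,0) = exp(-r*dt) * [p*17.790525 + (1-p)*3.177207] = 9.037036


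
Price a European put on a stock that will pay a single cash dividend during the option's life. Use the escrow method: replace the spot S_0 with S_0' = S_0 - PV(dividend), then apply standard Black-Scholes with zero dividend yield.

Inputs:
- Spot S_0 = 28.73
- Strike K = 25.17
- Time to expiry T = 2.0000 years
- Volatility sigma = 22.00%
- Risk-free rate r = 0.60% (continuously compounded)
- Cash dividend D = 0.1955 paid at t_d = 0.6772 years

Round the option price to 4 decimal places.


Answer: Price = 1.7823

Derivation:
PV(D) = D * exp(-r * t_d) = 0.1955 * 0.99594504 = 0.19470726
S_0' = S_0 - PV(D) = 28.7300 - 0.19470726 = 28.53529274
d1 = (ln(S_0'/K) + (r + sigma^2/2)*T) / (sigma*sqrt(T)) = 0.59746941
d2 = d1 - sigma*sqrt(T) = 0.28634242
exp(-rT) = 0.98807171
N(-d1) = 0.27509701; N(-d2) = 0.38730794
P = K * exp(-rT) * N(-d2) - S_0' * N(-d1) = 25.1700 * 0.98807171 * 0.38730794 - 28.53529274 * 0.27509701 = 1.7823


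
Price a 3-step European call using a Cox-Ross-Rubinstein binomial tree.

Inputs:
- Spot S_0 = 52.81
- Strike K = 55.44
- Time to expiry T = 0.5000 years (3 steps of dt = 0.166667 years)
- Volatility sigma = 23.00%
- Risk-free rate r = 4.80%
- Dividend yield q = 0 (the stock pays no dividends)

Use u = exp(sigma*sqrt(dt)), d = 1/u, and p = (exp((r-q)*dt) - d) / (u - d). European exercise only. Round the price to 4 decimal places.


dt = T/N = 0.166667
u = exp(sigma*sqrt(dt)) = 1.098447; d = 1/u = 0.910376
p = (exp((r-q)*dt) - d) / (u - d) = 0.519251
Discount per step: exp(-r*dt) = 0.992032
Stock lattice S(k, i) with i counting down-moves:
  k=0: S(0,0) = 52.8100
  k=1: S(1,0) = 58.0090; S(1,1) = 48.0770
  k=2: S(2,0) = 63.7198; S(2,1) = 52.8100; S(2,2) = 43.7681
  k=3: S(3,0) = 69.9928; S(3,1) = 58.0090; S(3,2) = 48.0770; S(3,3) = 39.8455
Terminal payoffs V(N, i) = max(S_T - K, 0):
  V(3,0) = 14.552766; V(3,1) = 2.568971; V(3,2) = 0.000000; V(3,3) = 0.000000
Backward induction: V(k, i) = exp(-r*dt) * [p * V(k+1, i) + (1-p) * V(k+1, i+1)].
  V(2,0) = exp(-r*dt) * [p*14.552766 + (1-p)*2.568971] = 8.721515
  V(2,1) = exp(-r*dt) * [p*2.568971 + (1-p)*0.000000] = 1.323311
  V(2,2) = exp(-r*dt) * [p*0.000000 + (1-p)*0.000000] = 0.000000
  V(1,0) = exp(-r*dt) * [p*8.721515 + (1-p)*1.323311] = 5.123681
  V(1,1) = exp(-r*dt) * [p*1.323311 + (1-p)*0.000000] = 0.681655
  V(0,0) = exp(-r*dt) * [p*5.123681 + (1-p)*0.681655] = 2.964371

Answer: Price = V(0,0) = 2.9644


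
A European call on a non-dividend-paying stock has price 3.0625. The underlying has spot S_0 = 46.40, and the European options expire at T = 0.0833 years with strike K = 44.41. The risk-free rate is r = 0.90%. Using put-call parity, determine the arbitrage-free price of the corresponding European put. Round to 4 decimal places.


Answer: Put price = 1.0392

Derivation:
Put-call parity: C - P = S_0 * exp(-qT) - K * exp(-rT).
S_0 * exp(-qT) = 46.4000 * 1.00000000 = 46.40000000
K * exp(-rT) = 44.4100 * 0.99925058 = 44.37671830
P = C - S*exp(-qT) + K*exp(-rT)
P = 3.0625 - 46.40000000 + 44.37671830 = 1.0392


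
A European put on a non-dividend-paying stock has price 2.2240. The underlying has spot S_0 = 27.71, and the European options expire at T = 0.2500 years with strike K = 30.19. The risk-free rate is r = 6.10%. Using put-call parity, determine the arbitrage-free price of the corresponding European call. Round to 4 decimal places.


Put-call parity: C - P = S_0 * exp(-qT) - K * exp(-rT).
S_0 * exp(-qT) = 27.7100 * 1.00000000 = 27.71000000
K * exp(-rT) = 30.1900 * 0.98486569 = 29.73309525
C = P + S*exp(-qT) - K*exp(-rT)
C = 2.2240 + 27.71000000 - 29.73309525 = 0.2009

Answer: Call price = 0.2009
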